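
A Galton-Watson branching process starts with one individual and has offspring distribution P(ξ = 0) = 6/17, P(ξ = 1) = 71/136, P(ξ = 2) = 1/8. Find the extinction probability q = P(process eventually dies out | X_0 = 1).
q = 1

Mean offspring μ = 0·6/17 + 1·71/136 + 2·1/8 = 105/136 ≤ 1. For μ ≤ 1 with offspring not concentrated at 1, the Galton-Watson process goes extinct almost surely, so q = 1.
(Algebraic check: The pgf is f(s) = 6/17 + 71/136·s + 1/8·s². The extinction probability q is the smallest fixed point of f in [0, 1]. Setting s = f(s):
  1/8·s² + (71/136 − 1)·s + 6/17 = 0
  1/8·s² − (6/17 + 1/8)·s + 6/17 = 0
which factors as (s − 1)·(1/8·s − 6/17) = 0, giving roots s = 1 and s = (6/17)/(1/8) = 48/17. Since 48/17 ≥ 1, the smallest root in [0, 1] is s = 1.)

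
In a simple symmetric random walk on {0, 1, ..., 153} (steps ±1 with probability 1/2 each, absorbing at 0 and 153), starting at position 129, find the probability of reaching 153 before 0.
P(hit 153 before 0) = 129/153 = 43/51

Let u_k = P(hit 153 before 0 | start at k). Then u_0 = 0, u_153 = 1, and u_k = u_{k-1}/2 + u_{k+1}/2 for 1 ≤ k ≤ 152. This harmonic recurrence is solved by u_k = k/153, giving u_129 = 129/153 = 43/51.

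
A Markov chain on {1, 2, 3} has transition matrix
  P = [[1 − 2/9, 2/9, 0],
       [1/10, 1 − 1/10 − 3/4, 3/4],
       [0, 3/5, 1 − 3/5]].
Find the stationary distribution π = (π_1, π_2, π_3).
π = (1/6, 10/27, 25/54)

This is a birth-death chain on three states, which satisfies detailed balance: π_1 · P_{12} = π_2 · P_{21} and π_2 · P_{23} = π_3 · P_{32}.
From π_1 · 2/9 = π_2 · 1/10: π_2/π_1 = (2/9)/(1/10) = 20/9.
From π_2 · 3/4 = π_3 · 3/5: π_3/π_2 = (3/4)/(3/5) = 5/4.
Take π_1 proportional to 1; then unnormalized π = (1, 20/9, 25/9). Normalize by dividing by the sum 6:
  π = (1/6, 10/27, 25/54).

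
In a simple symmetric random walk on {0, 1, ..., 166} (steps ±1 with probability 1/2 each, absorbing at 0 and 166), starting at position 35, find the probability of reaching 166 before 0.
P(hit 166 before 0) = 35/166

Let u_k = P(hit 166 before 0 | start at k). Then u_0 = 0, u_166 = 1, and u_k = u_{k-1}/2 + u_{k+1}/2 for 1 ≤ k ≤ 165. This harmonic recurrence is solved by u_k = k/166, giving u_35 = 35/166.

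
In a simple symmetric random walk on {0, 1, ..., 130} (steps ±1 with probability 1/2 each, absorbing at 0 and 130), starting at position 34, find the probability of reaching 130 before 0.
P(hit 130 before 0) = 34/130 = 17/65

Let u_k = P(hit 130 before 0 | start at k). Then u_0 = 0, u_130 = 1, and u_k = u_{k-1}/2 + u_{k+1}/2 for 1 ≤ k ≤ 129. This harmonic recurrence is solved by u_k = k/130, giving u_34 = 34/130 = 17/65.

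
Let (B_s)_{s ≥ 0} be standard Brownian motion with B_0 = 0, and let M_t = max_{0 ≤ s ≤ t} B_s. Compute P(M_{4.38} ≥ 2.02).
P(M_{4.38} ≥ 2.02) = 2·P(B_{4.38} ≥ 2.02) = 2(1 − Φ(2.02/√4.38)) ≈ 0.3344

By the reflection principle for Brownian motion, P(M_t ≥ a) = 2 · P(B_t ≥ a) for a ≥ 0. Since B_t ~ N(0, t), P(B_t ≥ 2.02) = 1 − Φ(2.02/√t) = 1 − Φ(2.02/√4.38) = 1 − Φ(0.9652). So
  P(M_{4.38} ≥ 2.02) = 2(1 − Φ(0.9652)) ≈ 0.3344.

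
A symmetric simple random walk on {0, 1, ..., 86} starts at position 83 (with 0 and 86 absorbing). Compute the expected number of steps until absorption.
E[τ | X_0 = 83] = 249

Let v_k = E[τ | X_0 = k]. Boundary: v_0 = v_86 = 0. Recurrence: v_k = 1 + (v_{k-1} + v_{k+1})/2 for 1 ≤ k ≤ 85. The particular solution to v_k − (v_{k-1} + v_{k+1})/2 = 1 is v_k = −k^2. Adding homogeneous solution A + B k and matching boundaries gives v_k = k (86 − k). Substituting k = 83: v_83 = 83 · 3 = 249.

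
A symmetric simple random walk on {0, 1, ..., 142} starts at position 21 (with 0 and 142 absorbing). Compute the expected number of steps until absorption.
E[τ | X_0 = 21] = 2541

Let v_k = E[τ | X_0 = k]. Boundary: v_0 = v_142 = 0. Recurrence: v_k = 1 + (v_{k-1} + v_{k+1})/2 for 1 ≤ k ≤ 141. The particular solution to v_k − (v_{k-1} + v_{k+1})/2 = 1 is v_k = −k^2. Adding homogeneous solution A + B k and matching boundaries gives v_k = k (142 − k). Substituting k = 21: v_21 = 21 · 121 = 2541.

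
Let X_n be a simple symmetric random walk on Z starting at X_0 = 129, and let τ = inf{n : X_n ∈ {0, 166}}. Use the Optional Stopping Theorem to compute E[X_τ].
E[X_τ] = 129

X_n is a martingale and τ is a bounded-mean stopping time (indeed τ is finite a.s. with bounded expectation since the walk is in a bounded region). By the OST, E[X_τ] = E[X_0] = 129. Equivalently: E[X_τ] = 166 · P(hit 166 first) + 0 · P(hit 0 first) = 166 · (129/166) = 129.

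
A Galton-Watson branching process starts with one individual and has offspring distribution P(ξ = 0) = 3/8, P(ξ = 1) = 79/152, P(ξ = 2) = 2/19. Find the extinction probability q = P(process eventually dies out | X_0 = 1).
q = 1

Mean offspring μ = 0·3/8 + 1·79/152 + 2·2/19 = 111/152 ≤ 1. For μ ≤ 1 with offspring not concentrated at 1, the Galton-Watson process goes extinct almost surely, so q = 1.
(Algebraic check: The pgf is f(s) = 3/8 + 79/152·s + 2/19·s². The extinction probability q is the smallest fixed point of f in [0, 1]. Setting s = f(s):
  2/19·s² + (79/152 − 1)·s + 3/8 = 0
  2/19·s² − (3/8 + 2/19)·s + 3/8 = 0
which factors as (s − 1)·(2/19·s − 3/8) = 0, giving roots s = 1 and s = (3/8)/(2/19) = 57/16. Since 57/16 ≥ 1, the smallest root in [0, 1] is s = 1.)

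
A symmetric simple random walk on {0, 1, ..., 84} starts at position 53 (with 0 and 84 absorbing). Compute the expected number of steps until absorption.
E[τ | X_0 = 53] = 1643

Let v_k = E[τ | X_0 = k]. Boundary: v_0 = v_84 = 0. Recurrence: v_k = 1 + (v_{k-1} + v_{k+1})/2 for 1 ≤ k ≤ 83. The particular solution to v_k − (v_{k-1} + v_{k+1})/2 = 1 is v_k = −k^2. Adding homogeneous solution A + B k and matching boundaries gives v_k = k (84 − k). Substituting k = 53: v_53 = 53 · 31 = 1643.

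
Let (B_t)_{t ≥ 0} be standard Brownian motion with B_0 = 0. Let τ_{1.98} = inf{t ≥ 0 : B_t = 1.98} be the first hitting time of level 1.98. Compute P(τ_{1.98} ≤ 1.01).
P(τ_{1.98} ≤ 1.01) = 2(1 − Φ(1.98/√1.01)) = 2(1 − Φ(1.9702)) ≈ 0.0488

By the reflection principle for standard BM, P(τ_b ≤ t) = 2 · P(B_t ≥ b). Since B_t ~ N(0, t), P(B_t ≥ 1.98) = 1 − Φ(1.98/√t) = 1 − Φ(1.98/√1.01) = 1 − Φ(1.9702) ≈ 0.02441. Doubling: P(τ_{1.98} ≤ 1.01) ≈ 2 · 0.02441 = 0.04882 ≈ 0.0488.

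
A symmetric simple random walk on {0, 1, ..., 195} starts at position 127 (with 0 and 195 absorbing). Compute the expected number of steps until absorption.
E[τ | X_0 = 127] = 8636

Let v_k = E[τ | X_0 = k]. Boundary: v_0 = v_195 = 0. Recurrence: v_k = 1 + (v_{k-1} + v_{k+1})/2 for 1 ≤ k ≤ 194. The particular solution to v_k − (v_{k-1} + v_{k+1})/2 = 1 is v_k = −k^2. Adding homogeneous solution A + B k and matching boundaries gives v_k = k (195 − k). Substituting k = 127: v_127 = 127 · 68 = 8636.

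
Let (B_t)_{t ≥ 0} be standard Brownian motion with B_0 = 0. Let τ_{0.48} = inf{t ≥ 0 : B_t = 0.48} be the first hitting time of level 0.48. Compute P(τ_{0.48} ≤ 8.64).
P(τ_{0.48} ≤ 8.64) = 2(1 − Φ(0.48/√8.64)) = 2(1 − Φ(0.1633)) ≈ 0.8703

By the reflection principle for standard BM, P(τ_b ≤ t) = 2 · P(B_t ≥ b). Since B_t ~ N(0, t), P(B_t ≥ 0.48) = 1 − Φ(0.48/√t) = 1 − Φ(0.48/√8.64) = 1 − Φ(0.1633) ≈ 0.43514. Doubling: P(τ_{0.48} ≤ 8.64) ≈ 2 · 0.43514 = 0.87028 ≈ 0.8703.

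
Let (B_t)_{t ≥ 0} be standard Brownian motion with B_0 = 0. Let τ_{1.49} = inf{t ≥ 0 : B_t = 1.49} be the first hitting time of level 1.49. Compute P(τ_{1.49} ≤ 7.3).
P(τ_{1.49} ≤ 7.3) = 2(1 − Φ(1.49/√7.3)) = 2(1 − Φ(0.5515)) ≈ 0.5813

By the reflection principle for standard BM, P(τ_b ≤ t) = 2 · P(B_t ≥ b). Since B_t ~ N(0, t), P(B_t ≥ 1.49) = 1 − Φ(1.49/√t) = 1 − Φ(1.49/√7.3) = 1 − Φ(0.5515) ≈ 0.29065. Doubling: P(τ_{1.49} ≤ 7.3) ≈ 2 · 0.29065 = 0.58130 ≈ 0.5813.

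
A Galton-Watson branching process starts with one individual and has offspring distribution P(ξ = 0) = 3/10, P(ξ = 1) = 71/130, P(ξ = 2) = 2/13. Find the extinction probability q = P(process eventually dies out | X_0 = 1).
q = 1

Mean offspring μ = 0·3/10 + 1·71/130 + 2·2/13 = 111/130 ≤ 1. For μ ≤ 1 with offspring not concentrated at 1, the Galton-Watson process goes extinct almost surely, so q = 1.
(Algebraic check: The pgf is f(s) = 3/10 + 71/130·s + 2/13·s². The extinction probability q is the smallest fixed point of f in [0, 1]. Setting s = f(s):
  2/13·s² + (71/130 − 1)·s + 3/10 = 0
  2/13·s² − (3/10 + 2/13)·s + 3/10 = 0
which factors as (s − 1)·(2/13·s − 3/10) = 0, giving roots s = 1 and s = (3/10)/(2/13) = 39/20. Since 39/20 ≥ 1, the smallest root in [0, 1] is s = 1.)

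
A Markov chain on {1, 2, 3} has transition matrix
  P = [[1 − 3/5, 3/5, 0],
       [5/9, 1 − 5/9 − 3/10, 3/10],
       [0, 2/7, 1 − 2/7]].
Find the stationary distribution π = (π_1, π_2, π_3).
π = (500/1607, 540/1607, 567/1607)

This is a birth-death chain on three states, which satisfies detailed balance: π_1 · P_{12} = π_2 · P_{21} and π_2 · P_{23} = π_3 · P_{32}.
From π_1 · 3/5 = π_2 · 5/9: π_2/π_1 = (3/5)/(5/9) = 27/25.
From π_2 · 3/10 = π_3 · 2/7: π_3/π_2 = (3/10)/(2/7) = 21/20.
Take π_1 proportional to 1; then unnormalized π = (1, 27/25, 567/500). Normalize by dividing by the sum 1607/500:
  π = (500/1607, 540/1607, 567/1607).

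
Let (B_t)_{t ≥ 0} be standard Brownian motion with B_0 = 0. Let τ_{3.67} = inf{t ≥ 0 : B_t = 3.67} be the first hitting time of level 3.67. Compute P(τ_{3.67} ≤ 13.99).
P(τ_{3.67} ≤ 13.99) = 2(1 − Φ(3.67/√13.99)) = 2(1 − Φ(0.9812)) ≈ 0.3265

By the reflection principle for standard BM, P(τ_b ≤ t) = 2 · P(B_t ≥ b). Since B_t ~ N(0, t), P(B_t ≥ 3.67) = 1 − Φ(3.67/√t) = 1 − Φ(3.67/√13.99) = 1 − Φ(0.9812) ≈ 0.16325. Doubling: P(τ_{3.67} ≤ 13.99) ≈ 2 · 0.16325 = 0.32650 ≈ 0.3265.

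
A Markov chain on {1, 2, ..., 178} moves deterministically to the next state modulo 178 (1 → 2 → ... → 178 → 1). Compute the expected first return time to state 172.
E[T_172 | X_0 = 172] = 178

The chain cycles deterministically, so starting at state 172 it returns in exactly 178 steps. Equivalently, the stationary distribution is uniform π_j = 1/178 for every state j, so by Kac's formula E[T_172] = 1/π_172 = 178.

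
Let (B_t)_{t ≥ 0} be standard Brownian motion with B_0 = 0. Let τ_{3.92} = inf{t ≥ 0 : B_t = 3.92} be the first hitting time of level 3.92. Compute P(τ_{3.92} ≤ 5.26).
P(τ_{3.92} ≤ 5.26) = 2(1 − Φ(3.92/√5.26)) = 2(1 − Φ(1.7092)) ≈ 0.0874

By the reflection principle for standard BM, P(τ_b ≤ t) = 2 · P(B_t ≥ b). Since B_t ~ N(0, t), P(B_t ≥ 3.92) = 1 − Φ(3.92/√t) = 1 − Φ(3.92/√5.26) = 1 − Φ(1.7092) ≈ 0.04371. Doubling: P(τ_{3.92} ≤ 5.26) ≈ 2 · 0.04371 = 0.08742 ≈ 0.0874.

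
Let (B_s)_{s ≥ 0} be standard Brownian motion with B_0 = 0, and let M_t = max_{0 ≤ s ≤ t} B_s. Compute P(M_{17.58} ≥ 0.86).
P(M_{17.58} ≥ 0.86) = 2·P(B_{17.58} ≥ 0.86) = 2(1 − Φ(0.86/√17.58)) ≈ 0.8375

By the reflection principle for Brownian motion, P(M_t ≥ a) = 2 · P(B_t ≥ a) for a ≥ 0. Since B_t ~ N(0, t), P(B_t ≥ 0.86) = 1 − Φ(0.86/√t) = 1 − Φ(0.86/√17.58) = 1 − Φ(0.2051). So
  P(M_{17.58} ≥ 0.86) = 2(1 − Φ(0.2051)) ≈ 0.8375.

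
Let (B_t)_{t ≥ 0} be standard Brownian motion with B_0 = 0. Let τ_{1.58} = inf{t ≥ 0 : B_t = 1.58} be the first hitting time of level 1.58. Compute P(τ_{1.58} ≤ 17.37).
P(τ_{1.58} ≤ 17.37) = 2(1 − Φ(1.58/√17.37)) = 2(1 − Φ(0.3791)) ≈ 0.7046

By the reflection principle for standard BM, P(τ_b ≤ t) = 2 · P(B_t ≥ b). Since B_t ~ N(0, t), P(B_t ≥ 1.58) = 1 − Φ(1.58/√t) = 1 − Φ(1.58/√17.37) = 1 − Φ(0.3791) ≈ 0.35231. Doubling: P(τ_{1.58} ≤ 17.37) ≈ 2 · 0.35231 = 0.70462 ≈ 0.7046.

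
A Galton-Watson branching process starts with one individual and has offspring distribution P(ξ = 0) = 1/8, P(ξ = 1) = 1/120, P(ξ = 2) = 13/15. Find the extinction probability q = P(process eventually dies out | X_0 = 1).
q = 15/104

The pgf is f(s) = 1/8 + 1/120·s + 13/15·s². The extinction probability q is the smallest fixed point of f in [0, 1]. Setting s = f(s):
  13/15·s² + (1/120 − 1)·s + 1/8 = 0
  13/15·s² − (1/8 + 13/15)·s + 1/8 = 0
which factors as (s − 1)·(13/15·s − 1/8) = 0, giving roots s = 1 and s = (1/8)/(13/15) = 15/104.
Mean offspring μ = 1/120 + 2·13/15 = 209/120 > 1 (supercritical), so q < 1. The extinction probability is the smaller root: q = (1/8)/(13/15) = 15/104.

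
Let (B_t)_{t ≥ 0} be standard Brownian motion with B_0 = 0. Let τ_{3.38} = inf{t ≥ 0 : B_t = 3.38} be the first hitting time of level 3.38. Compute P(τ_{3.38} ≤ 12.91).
P(τ_{3.38} ≤ 12.91) = 2(1 − Φ(3.38/√12.91)) = 2(1 − Φ(0.9407)) ≈ 0.3469

By the reflection principle for standard BM, P(τ_b ≤ t) = 2 · P(B_t ≥ b). Since B_t ~ N(0, t), P(B_t ≥ 3.38) = 1 − Φ(3.38/√t) = 1 − Φ(3.38/√12.91) = 1 − Φ(0.9407) ≈ 0.17343. Doubling: P(τ_{3.38} ≤ 12.91) ≈ 2 · 0.17343 = 0.34686 ≈ 0.3469.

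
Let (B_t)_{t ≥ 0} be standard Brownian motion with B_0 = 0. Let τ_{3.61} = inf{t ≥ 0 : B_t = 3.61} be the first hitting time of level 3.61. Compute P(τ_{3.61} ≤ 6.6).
P(τ_{3.61} ≤ 6.6) = 2(1 − Φ(3.61/√6.6)) = 2(1 − Φ(1.4052)) ≈ 0.1600

By the reflection principle for standard BM, P(τ_b ≤ t) = 2 · P(B_t ≥ b). Since B_t ~ N(0, t), P(B_t ≥ 3.61) = 1 − Φ(3.61/√t) = 1 − Φ(3.61/√6.6) = 1 − Φ(1.4052) ≈ 0.07998. Doubling: P(τ_{3.61} ≤ 6.6) ≈ 2 · 0.07998 = 0.15996 ≈ 0.1600.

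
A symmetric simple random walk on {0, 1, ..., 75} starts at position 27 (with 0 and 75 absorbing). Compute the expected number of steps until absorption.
E[τ | X_0 = 27] = 1296

Let v_k = E[τ | X_0 = k]. Boundary: v_0 = v_75 = 0. Recurrence: v_k = 1 + (v_{k-1} + v_{k+1})/2 for 1 ≤ k ≤ 74. The particular solution to v_k − (v_{k-1} + v_{k+1})/2 = 1 is v_k = −k^2. Adding homogeneous solution A + B k and matching boundaries gives v_k = k (75 − k). Substituting k = 27: v_27 = 27 · 48 = 1296.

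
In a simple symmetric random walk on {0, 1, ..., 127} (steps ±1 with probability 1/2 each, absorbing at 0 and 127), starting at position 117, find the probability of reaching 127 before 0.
P(hit 127 before 0) = 117/127

Let u_k = P(hit 127 before 0 | start at k). Then u_0 = 0, u_127 = 1, and u_k = u_{k-1}/2 + u_{k+1}/2 for 1 ≤ k ≤ 126. This harmonic recurrence is solved by u_k = k/127, giving u_117 = 117/127.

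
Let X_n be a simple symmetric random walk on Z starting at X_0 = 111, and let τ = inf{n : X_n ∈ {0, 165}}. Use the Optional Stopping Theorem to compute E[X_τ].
E[X_τ] = 111

X_n is a martingale and τ is a bounded-mean stopping time (indeed τ is finite a.s. with bounded expectation since the walk is in a bounded region). By the OST, E[X_τ] = E[X_0] = 111. Equivalently: E[X_τ] = 165 · P(hit 165 first) + 0 · P(hit 0 first) = 165 · (111/165) = 111.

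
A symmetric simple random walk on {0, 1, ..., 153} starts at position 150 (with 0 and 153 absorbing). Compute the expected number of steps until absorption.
E[τ | X_0 = 150] = 450

Let v_k = E[τ | X_0 = k]. Boundary: v_0 = v_153 = 0. Recurrence: v_k = 1 + (v_{k-1} + v_{k+1})/2 for 1 ≤ k ≤ 152. The particular solution to v_k − (v_{k-1} + v_{k+1})/2 = 1 is v_k = −k^2. Adding homogeneous solution A + B k and matching boundaries gives v_k = k (153 − k). Substituting k = 150: v_150 = 150 · 3 = 450.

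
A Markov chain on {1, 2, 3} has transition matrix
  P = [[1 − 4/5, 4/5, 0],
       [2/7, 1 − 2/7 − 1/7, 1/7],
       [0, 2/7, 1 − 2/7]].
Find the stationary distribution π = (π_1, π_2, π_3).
π = (5/26, 7/13, 7/26)

This is a birth-death chain on three states, which satisfies detailed balance: π_1 · P_{12} = π_2 · P_{21} and π_2 · P_{23} = π_3 · P_{32}.
From π_1 · 4/5 = π_2 · 2/7: π_2/π_1 = (4/5)/(2/7) = 14/5.
From π_2 · 1/7 = π_3 · 2/7: π_3/π_2 = (1/7)/(2/7) = 1/2.
Take π_1 proportional to 1; then unnormalized π = (1, 14/5, 7/5). Normalize by dividing by the sum 26/5:
  π = (5/26, 7/13, 7/26).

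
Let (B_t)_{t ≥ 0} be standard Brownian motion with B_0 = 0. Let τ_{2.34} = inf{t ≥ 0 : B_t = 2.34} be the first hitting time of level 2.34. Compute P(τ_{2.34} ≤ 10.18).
P(τ_{2.34} ≤ 10.18) = 2(1 − Φ(2.34/√10.18)) = 2(1 − Φ(0.7334)) ≈ 0.4633

By the reflection principle for standard BM, P(τ_b ≤ t) = 2 · P(B_t ≥ b). Since B_t ~ N(0, t), P(B_t ≥ 2.34) = 1 − Φ(2.34/√t) = 1 − Φ(2.34/√10.18) = 1 − Φ(0.7334) ≈ 0.23166. Doubling: P(τ_{2.34} ≤ 10.18) ≈ 2 · 0.23166 = 0.46332 ≈ 0.4633.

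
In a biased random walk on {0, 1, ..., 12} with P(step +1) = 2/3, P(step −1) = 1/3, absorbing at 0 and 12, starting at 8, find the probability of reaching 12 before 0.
P(hit 12 before 0) = (1 − (1/2)^8) / (1 − (1/2)^12) = 272/273

Let u_k denote P(reach 12 before 0 | start at k). Boundary: u_0 = 0, u_12 = 1. Recurrence: u_k = 2/3·u_{k+1} + 1/3·u_{k-1} for 1 ≤ k ≤ 11. Try u_k = A + B·r^k with r = q/p = (1/3)/(2/3) = 1/2. Substitution satisfies the recurrence; boundary conditions give:
  u_k = (1 − r^k) / (1 − r^N) = (1 − (1/2)^8) / (1 − (1/2)^12) = 272/273.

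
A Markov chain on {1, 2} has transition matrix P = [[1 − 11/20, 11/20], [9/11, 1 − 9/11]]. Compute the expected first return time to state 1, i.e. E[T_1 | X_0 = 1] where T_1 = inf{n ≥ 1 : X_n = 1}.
E[T_1 | X_0 = 1] = 1/π_1 = 301/180

For an irreducible recurrent Markov chain with stationary distribution π, E[T_i | X_0 = i] = 1/π_i (Kac's formula). Here π_1 = (9/11)/(11/20 + 9/11) = (9/11)/(301/220) = 180/301, so E[T_1 | X_0 = 1] = 1/π_1 = (11/20 + 9/11)/(9/11) = (301/220)/(9/11) = 301/180.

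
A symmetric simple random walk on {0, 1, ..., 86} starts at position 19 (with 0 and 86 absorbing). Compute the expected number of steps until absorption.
E[τ | X_0 = 19] = 1273

Let v_k = E[τ | X_0 = k]. Boundary: v_0 = v_86 = 0. Recurrence: v_k = 1 + (v_{k-1} + v_{k+1})/2 for 1 ≤ k ≤ 85. The particular solution to v_k − (v_{k-1} + v_{k+1})/2 = 1 is v_k = −k^2. Adding homogeneous solution A + B k and matching boundaries gives v_k = k (86 − k). Substituting k = 19: v_19 = 19 · 67 = 1273.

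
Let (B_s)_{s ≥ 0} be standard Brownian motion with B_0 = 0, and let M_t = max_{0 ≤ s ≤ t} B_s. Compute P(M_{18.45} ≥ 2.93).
P(M_{18.45} ≥ 2.93) = 2·P(B_{18.45} ≥ 2.93) = 2(1 − Φ(2.93/√18.45)) ≈ 0.4952

By the reflection principle for Brownian motion, P(M_t ≥ a) = 2 · P(B_t ≥ a) for a ≥ 0. Since B_t ~ N(0, t), P(B_t ≥ 2.93) = 1 − Φ(2.93/√t) = 1 − Φ(2.93/√18.45) = 1 − Φ(0.6821). So
  P(M_{18.45} ≥ 2.93) = 2(1 − Φ(0.6821)) ≈ 0.4952.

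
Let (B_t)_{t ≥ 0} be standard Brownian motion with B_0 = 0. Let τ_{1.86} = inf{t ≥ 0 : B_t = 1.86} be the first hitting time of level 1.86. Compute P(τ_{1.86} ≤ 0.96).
P(τ_{1.86} ≤ 0.96) = 2(1 − Φ(1.86/√0.96)) = 2(1 − Φ(1.8984)) ≈ 0.0576

By the reflection principle for standard BM, P(τ_b ≤ t) = 2 · P(B_t ≥ b). Since B_t ~ N(0, t), P(B_t ≥ 1.86) = 1 − Φ(1.86/√t) = 1 − Φ(1.86/√0.96) = 1 − Φ(1.8984) ≈ 0.02882. Doubling: P(τ_{1.86} ≤ 0.96) ≈ 2 · 0.02882 = 0.05764 ≈ 0.0576.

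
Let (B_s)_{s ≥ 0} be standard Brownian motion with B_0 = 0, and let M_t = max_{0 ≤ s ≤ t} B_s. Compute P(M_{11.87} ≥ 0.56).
P(M_{11.87} ≥ 0.56) = 2·P(B_{11.87} ≥ 0.56) = 2(1 − Φ(0.56/√11.87)) ≈ 0.8709

By the reflection principle for Brownian motion, P(M_t ≥ a) = 2 · P(B_t ≥ a) for a ≥ 0. Since B_t ~ N(0, t), P(B_t ≥ 0.56) = 1 − Φ(0.56/√t) = 1 − Φ(0.56/√11.87) = 1 − Φ(0.1625). So
  P(M_{11.87} ≥ 0.56) = 2(1 − Φ(0.1625)) ≈ 0.8709.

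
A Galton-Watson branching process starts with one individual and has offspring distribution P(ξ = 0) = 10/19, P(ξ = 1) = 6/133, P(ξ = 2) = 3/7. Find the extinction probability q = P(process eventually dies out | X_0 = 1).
q = 1

Mean offspring μ = 0·10/19 + 1·6/133 + 2·3/7 = 120/133 ≤ 1. For μ ≤ 1 with offspring not concentrated at 1, the Galton-Watson process goes extinct almost surely, so q = 1.
(Algebraic check: The pgf is f(s) = 10/19 + 6/133·s + 3/7·s². The extinction probability q is the smallest fixed point of f in [0, 1]. Setting s = f(s):
  3/7·s² + (6/133 − 1)·s + 10/19 = 0
  3/7·s² − (10/19 + 3/7)·s + 10/19 = 0
which factors as (s − 1)·(3/7·s − 10/19) = 0, giving roots s = 1 and s = (10/19)/(3/7) = 70/57. Since 70/57 ≥ 1, the smallest root in [0, 1] is s = 1.)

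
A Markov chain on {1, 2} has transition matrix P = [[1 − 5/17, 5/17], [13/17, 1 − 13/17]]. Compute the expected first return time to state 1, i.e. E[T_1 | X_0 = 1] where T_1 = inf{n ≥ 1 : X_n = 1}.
E[T_1 | X_0 = 1] = 1/π_1 = 18/13

For an irreducible recurrent Markov chain with stationary distribution π, E[T_i | X_0 = i] = 1/π_i (Kac's formula). Here π_1 = (13/17)/(5/17 + 13/17) = (13/17)/(18/17) = 13/18, so E[T_1 | X_0 = 1] = 1/π_1 = (5/17 + 13/17)/(13/17) = (18/17)/(13/17) = 18/13.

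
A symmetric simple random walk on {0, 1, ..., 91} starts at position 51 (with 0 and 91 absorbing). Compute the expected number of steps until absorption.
E[τ | X_0 = 51] = 2040

Let v_k = E[τ | X_0 = k]. Boundary: v_0 = v_91 = 0. Recurrence: v_k = 1 + (v_{k-1} + v_{k+1})/2 for 1 ≤ k ≤ 90. The particular solution to v_k − (v_{k-1} + v_{k+1})/2 = 1 is v_k = −k^2. Adding homogeneous solution A + B k and matching boundaries gives v_k = k (91 − k). Substituting k = 51: v_51 = 51 · 40 = 2040.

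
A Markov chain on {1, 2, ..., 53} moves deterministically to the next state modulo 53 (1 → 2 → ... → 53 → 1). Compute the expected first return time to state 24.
E[T_24 | X_0 = 24] = 53

The chain cycles deterministically, so starting at state 24 it returns in exactly 53 steps. Equivalently, the stationary distribution is uniform π_j = 1/53 for every state j, so by Kac's formula E[T_24] = 1/π_24 = 53.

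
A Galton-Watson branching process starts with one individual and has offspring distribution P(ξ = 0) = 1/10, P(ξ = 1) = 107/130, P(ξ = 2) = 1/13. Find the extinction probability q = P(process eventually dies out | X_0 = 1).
q = 1

Mean offspring μ = 0·1/10 + 1·107/130 + 2·1/13 = 127/130 ≤ 1. For μ ≤ 1 with offspring not concentrated at 1, the Galton-Watson process goes extinct almost surely, so q = 1.
(Algebraic check: The pgf is f(s) = 1/10 + 107/130·s + 1/13·s². The extinction probability q is the smallest fixed point of f in [0, 1]. Setting s = f(s):
  1/13·s² + (107/130 − 1)·s + 1/10 = 0
  1/13·s² − (1/10 + 1/13)·s + 1/10 = 0
which factors as (s − 1)·(1/13·s − 1/10) = 0, giving roots s = 1 and s = (1/10)/(1/13) = 13/10. Since 13/10 ≥ 1, the smallest root in [0, 1] is s = 1.)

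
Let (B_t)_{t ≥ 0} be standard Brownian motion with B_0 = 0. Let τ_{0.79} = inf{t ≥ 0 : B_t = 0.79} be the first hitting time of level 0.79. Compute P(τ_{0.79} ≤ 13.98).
P(τ_{0.79} ≤ 13.98) = 2(1 − Φ(0.79/√13.98)) = 2(1 − Φ(0.2113)) ≈ 0.8327

By the reflection principle for standard BM, P(τ_b ≤ t) = 2 · P(B_t ≥ b). Since B_t ~ N(0, t), P(B_t ≥ 0.79) = 1 − Φ(0.79/√t) = 1 − Φ(0.79/√13.98) = 1 − Φ(0.2113) ≈ 0.41633. Doubling: P(τ_{0.79} ≤ 13.98) ≈ 2 · 0.41633 = 0.83266 ≈ 0.8327.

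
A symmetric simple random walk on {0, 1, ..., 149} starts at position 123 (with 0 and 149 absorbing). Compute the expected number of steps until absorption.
E[τ | X_0 = 123] = 3198

Let v_k = E[τ | X_0 = k]. Boundary: v_0 = v_149 = 0. Recurrence: v_k = 1 + (v_{k-1} + v_{k+1})/2 for 1 ≤ k ≤ 148. The particular solution to v_k − (v_{k-1} + v_{k+1})/2 = 1 is v_k = −k^2. Adding homogeneous solution A + B k and matching boundaries gives v_k = k (149 − k). Substituting k = 123: v_123 = 123 · 26 = 3198.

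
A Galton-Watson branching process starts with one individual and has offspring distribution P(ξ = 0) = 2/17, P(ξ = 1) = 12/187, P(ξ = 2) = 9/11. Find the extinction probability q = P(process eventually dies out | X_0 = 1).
q = 22/153

The pgf is f(s) = 2/17 + 12/187·s + 9/11·s². The extinction probability q is the smallest fixed point of f in [0, 1]. Setting s = f(s):
  9/11·s² + (12/187 − 1)·s + 2/17 = 0
  9/11·s² − (2/17 + 9/11)·s + 2/17 = 0
which factors as (s − 1)·(9/11·s − 2/17) = 0, giving roots s = 1 and s = (2/17)/(9/11) = 22/153.
Mean offspring μ = 12/187 + 2·9/11 = 318/187 > 1 (supercritical), so q < 1. The extinction probability is the smaller root: q = (2/17)/(9/11) = 22/153.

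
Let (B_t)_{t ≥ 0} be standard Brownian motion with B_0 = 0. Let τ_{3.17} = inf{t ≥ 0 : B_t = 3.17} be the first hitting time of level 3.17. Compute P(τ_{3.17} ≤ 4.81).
P(τ_{3.17} ≤ 4.81) = 2(1 − Φ(3.17/√4.81)) = 2(1 − Φ(1.4454)) ≈ 0.1483

By the reflection principle for standard BM, P(τ_b ≤ t) = 2 · P(B_t ≥ b). Since B_t ~ N(0, t), P(B_t ≥ 3.17) = 1 − Φ(3.17/√t) = 1 − Φ(3.17/√4.81) = 1 − Φ(1.4454) ≈ 0.07417. Doubling: P(τ_{3.17} ≤ 4.81) ≈ 2 · 0.07417 = 0.14834 ≈ 0.1483.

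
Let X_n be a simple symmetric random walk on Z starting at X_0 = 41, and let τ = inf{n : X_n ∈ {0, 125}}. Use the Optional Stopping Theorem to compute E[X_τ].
E[X_τ] = 41

X_n is a martingale and τ is a bounded-mean stopping time (indeed τ is finite a.s. with bounded expectation since the walk is in a bounded region). By the OST, E[X_τ] = E[X_0] = 41. Equivalently: E[X_τ] = 125 · P(hit 125 first) + 0 · P(hit 0 first) = 125 · (41/125) = 41.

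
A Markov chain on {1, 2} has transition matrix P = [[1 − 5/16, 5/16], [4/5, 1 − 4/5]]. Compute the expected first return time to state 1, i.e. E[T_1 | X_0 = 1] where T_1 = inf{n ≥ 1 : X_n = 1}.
E[T_1 | X_0 = 1] = 1/π_1 = 89/64

For an irreducible recurrent Markov chain with stationary distribution π, E[T_i | X_0 = i] = 1/π_i (Kac's formula). Here π_1 = (4/5)/(5/16 + 4/5) = (4/5)/(89/80) = 64/89, so E[T_1 | X_0 = 1] = 1/π_1 = (5/16 + 4/5)/(4/5) = (89/80)/(4/5) = 89/64.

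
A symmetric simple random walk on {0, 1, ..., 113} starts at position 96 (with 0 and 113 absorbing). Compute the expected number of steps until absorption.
E[τ | X_0 = 96] = 1632

Let v_k = E[τ | X_0 = k]. Boundary: v_0 = v_113 = 0. Recurrence: v_k = 1 + (v_{k-1} + v_{k+1})/2 for 1 ≤ k ≤ 112. The particular solution to v_k − (v_{k-1} + v_{k+1})/2 = 1 is v_k = −k^2. Adding homogeneous solution A + B k and matching boundaries gives v_k = k (113 − k). Substituting k = 96: v_96 = 96 · 17 = 1632.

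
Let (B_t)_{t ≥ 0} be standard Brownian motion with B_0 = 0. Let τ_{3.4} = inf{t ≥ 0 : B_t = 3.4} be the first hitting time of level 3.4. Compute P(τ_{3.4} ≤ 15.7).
P(τ_{3.4} ≤ 15.7) = 2(1 − Φ(3.4/√15.7)) = 2(1 − Φ(0.8581)) ≈ 0.3908

By the reflection principle for standard BM, P(τ_b ≤ t) = 2 · P(B_t ≥ b). Since B_t ~ N(0, t), P(B_t ≥ 3.4) = 1 − Φ(3.4/√t) = 1 − Φ(3.4/√15.7) = 1 − Φ(0.8581) ≈ 0.19542. Doubling: P(τ_{3.4} ≤ 15.7) ≈ 2 · 0.19542 = 0.39084 ≈ 0.3908.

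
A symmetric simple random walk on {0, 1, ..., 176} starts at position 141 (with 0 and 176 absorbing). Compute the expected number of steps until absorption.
E[τ | X_0 = 141] = 4935

Let v_k = E[τ | X_0 = k]. Boundary: v_0 = v_176 = 0. Recurrence: v_k = 1 + (v_{k-1} + v_{k+1})/2 for 1 ≤ k ≤ 175. The particular solution to v_k − (v_{k-1} + v_{k+1})/2 = 1 is v_k = −k^2. Adding homogeneous solution A + B k and matching boundaries gives v_k = k (176 − k). Substituting k = 141: v_141 = 141 · 35 = 4935.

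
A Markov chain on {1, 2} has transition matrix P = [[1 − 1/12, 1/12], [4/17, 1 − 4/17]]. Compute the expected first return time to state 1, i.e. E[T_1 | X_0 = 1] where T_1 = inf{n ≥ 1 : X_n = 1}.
E[T_1 | X_0 = 1] = 1/π_1 = 65/48

For an irreducible recurrent Markov chain with stationary distribution π, E[T_i | X_0 = i] = 1/π_i (Kac's formula). Here π_1 = (4/17)/(1/12 + 4/17) = (4/17)/(65/204) = 48/65, so E[T_1 | X_0 = 1] = 1/π_1 = (1/12 + 4/17)/(4/17) = (65/204)/(4/17) = 65/48.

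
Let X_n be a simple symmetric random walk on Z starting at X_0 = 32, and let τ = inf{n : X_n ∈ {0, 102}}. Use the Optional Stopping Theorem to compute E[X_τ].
E[X_τ] = 32

X_n is a martingale and τ is a bounded-mean stopping time (indeed τ is finite a.s. with bounded expectation since the walk is in a bounded region). By the OST, E[X_τ] = E[X_0] = 32. Equivalently: E[X_τ] = 102 · P(hit 102 first) + 0 · P(hit 0 first) = 102 · (32/102) = 32.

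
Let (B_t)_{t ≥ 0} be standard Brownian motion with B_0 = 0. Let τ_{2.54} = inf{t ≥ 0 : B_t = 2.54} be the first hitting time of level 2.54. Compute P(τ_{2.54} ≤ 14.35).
P(τ_{2.54} ≤ 14.35) = 2(1 − Φ(2.54/√14.35)) = 2(1 − Φ(0.6705)) ≈ 0.5025

By the reflection principle for standard BM, P(τ_b ≤ t) = 2 · P(B_t ≥ b). Since B_t ~ N(0, t), P(B_t ≥ 2.54) = 1 − Φ(2.54/√t) = 1 − Φ(2.54/√14.35) = 1 − Φ(0.6705) ≈ 0.25127. Doubling: P(τ_{2.54} ≤ 14.35) ≈ 2 · 0.25127 = 0.50254 ≈ 0.5025.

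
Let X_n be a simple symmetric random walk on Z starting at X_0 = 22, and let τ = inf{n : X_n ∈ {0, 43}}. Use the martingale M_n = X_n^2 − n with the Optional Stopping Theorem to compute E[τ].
E[τ] = 462

M_n = X_n^2 − n is a martingale (since E[X_{n+1}^2 | F_n] = X_n^2 + 1). By OST (τ has finite mean in a bounded region), E[M_τ] = E[M_0] = X_0^2 − 0 = 22^2 = 484. Also E[M_τ] = E[X_τ^2] − E[τ]. The walk exits at 0 or 43, with P(hit 43 first) = 22/43, so E[X_τ^2] = 43^2 · 22/43 + 0 = 946. Thus E[τ] = E[X_τ^2] − E[M_τ] = 946 − 484 = 462 = 22(43 − 22) = 462.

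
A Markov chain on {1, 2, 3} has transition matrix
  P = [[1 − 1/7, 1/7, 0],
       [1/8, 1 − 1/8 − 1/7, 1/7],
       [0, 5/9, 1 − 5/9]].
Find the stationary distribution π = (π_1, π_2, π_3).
π = (245/597, 280/597, 24/199)

This is a birth-death chain on three states, which satisfies detailed balance: π_1 · P_{12} = π_2 · P_{21} and π_2 · P_{23} = π_3 · P_{32}.
From π_1 · 1/7 = π_2 · 1/8: π_2/π_1 = (1/7)/(1/8) = 8/7.
From π_2 · 1/7 = π_3 · 5/9: π_3/π_2 = (1/7)/(5/9) = 9/35.
Take π_1 proportional to 1; then unnormalized π = (1, 8/7, 72/245). Normalize by dividing by the sum 597/245:
  π = (245/597, 280/597, 24/199).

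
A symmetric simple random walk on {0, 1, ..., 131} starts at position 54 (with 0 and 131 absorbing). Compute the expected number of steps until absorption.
E[τ | X_0 = 54] = 4158

Let v_k = E[τ | X_0 = k]. Boundary: v_0 = v_131 = 0. Recurrence: v_k = 1 + (v_{k-1} + v_{k+1})/2 for 1 ≤ k ≤ 130. The particular solution to v_k − (v_{k-1} + v_{k+1})/2 = 1 is v_k = −k^2. Adding homogeneous solution A + B k and matching boundaries gives v_k = k (131 − k). Substituting k = 54: v_54 = 54 · 77 = 4158.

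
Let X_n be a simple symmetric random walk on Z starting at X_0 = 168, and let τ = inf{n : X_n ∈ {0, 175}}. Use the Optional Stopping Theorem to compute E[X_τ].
E[X_τ] = 168

X_n is a martingale and τ is a bounded-mean stopping time (indeed τ is finite a.s. with bounded expectation since the walk is in a bounded region). By the OST, E[X_τ] = E[X_0] = 168. Equivalently: E[X_τ] = 175 · P(hit 175 first) + 0 · P(hit 0 first) = 175 · (168/175) = 168.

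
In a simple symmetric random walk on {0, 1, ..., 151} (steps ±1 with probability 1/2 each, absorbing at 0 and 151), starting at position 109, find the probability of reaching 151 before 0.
P(hit 151 before 0) = 109/151

Let u_k = P(hit 151 before 0 | start at k). Then u_0 = 0, u_151 = 1, and u_k = u_{k-1}/2 + u_{k+1}/2 for 1 ≤ k ≤ 150. This harmonic recurrence is solved by u_k = k/151, giving u_109 = 109/151.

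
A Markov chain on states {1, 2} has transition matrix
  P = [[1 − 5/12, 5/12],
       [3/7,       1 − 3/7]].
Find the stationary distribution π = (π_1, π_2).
π_1 = 36/71, π_2 = 35/71

Solve πP = π with π_1 + π_2 = 1. From πP = π: π_1 · (1 − 5/12) + π_2 · 3/7 = π_1 ⇒ π_2 · 3/7 = π_1 · 5/12 ⇒ π_2/π_1 = (5/12)/(3/7) = 35/36. Together with π_1 + π_2 = 1:
  π_1 = (3/7)/(5/12 + 3/7) = (3/7)/(71/84) = 36/71,
  π_2 = (5/12)/(5/12 + 3/7) = (5/12)/(71/84) = 35/71.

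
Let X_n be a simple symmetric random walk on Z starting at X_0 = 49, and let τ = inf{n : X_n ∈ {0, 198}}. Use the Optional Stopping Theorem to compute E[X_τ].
E[X_τ] = 49

X_n is a martingale and τ is a bounded-mean stopping time (indeed τ is finite a.s. with bounded expectation since the walk is in a bounded region). By the OST, E[X_τ] = E[X_0] = 49. Equivalently: E[X_τ] = 198 · P(hit 198 first) + 0 · P(hit 0 first) = 198 · (49/198) = 49.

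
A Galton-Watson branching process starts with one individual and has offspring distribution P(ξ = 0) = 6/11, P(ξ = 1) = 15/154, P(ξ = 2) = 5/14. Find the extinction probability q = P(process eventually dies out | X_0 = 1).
q = 1

Mean offspring μ = 0·6/11 + 1·15/154 + 2·5/14 = 125/154 ≤ 1. For μ ≤ 1 with offspring not concentrated at 1, the Galton-Watson process goes extinct almost surely, so q = 1.
(Algebraic check: The pgf is f(s) = 6/11 + 15/154·s + 5/14·s². The extinction probability q is the smallest fixed point of f in [0, 1]. Setting s = f(s):
  5/14·s² + (15/154 − 1)·s + 6/11 = 0
  5/14·s² − (6/11 + 5/14)·s + 6/11 = 0
which factors as (s − 1)·(5/14·s − 6/11) = 0, giving roots s = 1 and s = (6/11)/(5/14) = 84/55. Since 84/55 ≥ 1, the smallest root in [0, 1] is s = 1.)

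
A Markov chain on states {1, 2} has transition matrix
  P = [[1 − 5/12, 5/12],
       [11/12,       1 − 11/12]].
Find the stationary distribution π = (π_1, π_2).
π_1 = 11/16, π_2 = 5/16

Solve πP = π with π_1 + π_2 = 1. From πP = π: π_1 · (1 − 5/12) + π_2 · 11/12 = π_1 ⇒ π_2 · 11/12 = π_1 · 5/12 ⇒ π_2/π_1 = (5/12)/(11/12) = 5/11. Together with π_1 + π_2 = 1:
  π_1 = (11/12)/(5/12 + 11/12) = (11/12)/(4/3) = 11/16,
  π_2 = (5/12)/(5/12 + 11/12) = (5/12)/(4/3) = 5/16.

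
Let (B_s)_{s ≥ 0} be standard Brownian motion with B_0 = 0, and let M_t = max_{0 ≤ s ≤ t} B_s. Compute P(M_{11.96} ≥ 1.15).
P(M_{11.96} ≥ 1.15) = 2·P(B_{11.96} ≥ 1.15) = 2(1 − Φ(1.15/√11.96)) ≈ 0.7395

By the reflection principle for Brownian motion, P(M_t ≥ a) = 2 · P(B_t ≥ a) for a ≥ 0. Since B_t ~ N(0, t), P(B_t ≥ 1.15) = 1 − Φ(1.15/√t) = 1 − Φ(1.15/√11.96) = 1 − Φ(0.3325). So
  P(M_{11.96} ≥ 1.15) = 2(1 − Φ(0.3325)) ≈ 0.7395.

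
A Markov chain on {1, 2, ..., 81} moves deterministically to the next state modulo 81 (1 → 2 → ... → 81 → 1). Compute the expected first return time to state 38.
E[T_38 | X_0 = 38] = 81

The chain cycles deterministically, so starting at state 38 it returns in exactly 81 steps. Equivalently, the stationary distribution is uniform π_j = 1/81 for every state j, so by Kac's formula E[T_38] = 1/π_38 = 81.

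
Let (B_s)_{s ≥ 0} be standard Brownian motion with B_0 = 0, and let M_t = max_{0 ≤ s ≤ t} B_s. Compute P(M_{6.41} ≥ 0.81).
P(M_{6.41} ≥ 0.81) = 2·P(B_{6.41} ≥ 0.81) = 2(1 − Φ(0.81/√6.41)) ≈ 0.7490

By the reflection principle for Brownian motion, P(M_t ≥ a) = 2 · P(B_t ≥ a) for a ≥ 0. Since B_t ~ N(0, t), P(B_t ≥ 0.81) = 1 − Φ(0.81/√t) = 1 − Φ(0.81/√6.41) = 1 − Φ(0.3199). So
  P(M_{6.41} ≥ 0.81) = 2(1 − Φ(0.3199)) ≈ 0.7490.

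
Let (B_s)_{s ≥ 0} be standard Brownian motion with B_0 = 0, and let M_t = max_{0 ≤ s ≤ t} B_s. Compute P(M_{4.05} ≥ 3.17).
P(M_{4.05} ≥ 3.17) = 2·P(B_{4.05} ≥ 3.17) = 2(1 − Φ(3.17/√4.05)) ≈ 0.1152

By the reflection principle for Brownian motion, P(M_t ≥ a) = 2 · P(B_t ≥ a) for a ≥ 0. Since B_t ~ N(0, t), P(B_t ≥ 3.17) = 1 − Φ(3.17/√t) = 1 − Φ(3.17/√4.05) = 1 − Φ(1.5752). So
  P(M_{4.05} ≥ 3.17) = 2(1 − Φ(1.5752)) ≈ 0.1152.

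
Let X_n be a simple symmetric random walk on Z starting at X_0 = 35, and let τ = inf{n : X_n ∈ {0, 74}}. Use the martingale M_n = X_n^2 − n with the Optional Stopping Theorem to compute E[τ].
E[τ] = 1365

M_n = X_n^2 − n is a martingale (since E[X_{n+1}^2 | F_n] = X_n^2 + 1). By OST (τ has finite mean in a bounded region), E[M_τ] = E[M_0] = X_0^2 − 0 = 35^2 = 1225. Also E[M_τ] = E[X_τ^2] − E[τ]. The walk exits at 0 or 74, with P(hit 74 first) = 35/74, so E[X_τ^2] = 74^2 · 35/74 + 0 = 2590. Thus E[τ] = E[X_τ^2] − E[M_τ] = 2590 − 1225 = 1365 = 35(74 − 35) = 1365.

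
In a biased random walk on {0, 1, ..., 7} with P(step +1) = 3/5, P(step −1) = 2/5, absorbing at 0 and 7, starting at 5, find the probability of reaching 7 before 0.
P(hit 7 before 0) = (1 − (2/3)^5) / (1 − (2/3)^7) = 1899/2059

Let u_k denote P(reach 7 before 0 | start at k). Boundary: u_0 = 0, u_7 = 1. Recurrence: u_k = 3/5·u_{k+1} + 2/5·u_{k-1} for 1 ≤ k ≤ 6. Try u_k = A + B·r^k with r = q/p = (2/5)/(3/5) = 2/3. Substitution satisfies the recurrence; boundary conditions give:
  u_k = (1 − r^k) / (1 − r^N) = (1 − (2/3)^5) / (1 − (2/3)^7) = 1899/2059.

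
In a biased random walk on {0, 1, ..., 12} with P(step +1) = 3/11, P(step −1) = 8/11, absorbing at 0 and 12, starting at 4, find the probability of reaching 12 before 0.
P(hit 12 before 0) = (1 − (8/3)^4) / (1 − (8/3)^12) = 6561/17115553

Let u_k denote P(reach 12 before 0 | start at k). Boundary: u_0 = 0, u_12 = 1. Recurrence: u_k = 3/11·u_{k+1} + 8/11·u_{k-1} for 1 ≤ k ≤ 11. Try u_k = A + B·r^k with r = q/p = (8/11)/(3/11) = 8/3. Substitution satisfies the recurrence; boundary conditions give:
  u_k = (1 − r^k) / (1 − r^N) = (1 − (8/3)^4) / (1 − (8/3)^12) = 6561/17115553.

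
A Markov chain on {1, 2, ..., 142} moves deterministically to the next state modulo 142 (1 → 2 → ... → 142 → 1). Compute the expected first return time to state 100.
E[T_100 | X_0 = 100] = 142

The chain cycles deterministically, so starting at state 100 it returns in exactly 142 steps. Equivalently, the stationary distribution is uniform π_j = 1/142 for every state j, so by Kac's formula E[T_100] = 1/π_100 = 142.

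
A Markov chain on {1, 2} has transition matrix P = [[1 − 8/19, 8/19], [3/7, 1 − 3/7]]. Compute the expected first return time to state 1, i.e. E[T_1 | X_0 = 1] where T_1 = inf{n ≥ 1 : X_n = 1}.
E[T_1 | X_0 = 1] = 1/π_1 = 113/57

For an irreducible recurrent Markov chain with stationary distribution π, E[T_i | X_0 = i] = 1/π_i (Kac's formula). Here π_1 = (3/7)/(8/19 + 3/7) = (3/7)/(113/133) = 57/113, so E[T_1 | X_0 = 1] = 1/π_1 = (8/19 + 3/7)/(3/7) = (113/133)/(3/7) = 113/57.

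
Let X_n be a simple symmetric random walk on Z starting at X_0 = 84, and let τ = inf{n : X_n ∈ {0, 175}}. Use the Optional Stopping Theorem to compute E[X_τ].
E[X_τ] = 84

X_n is a martingale and τ is a bounded-mean stopping time (indeed τ is finite a.s. with bounded expectation since the walk is in a bounded region). By the OST, E[X_τ] = E[X_0] = 84. Equivalently: E[X_τ] = 175 · P(hit 175 first) + 0 · P(hit 0 first) = 175 · (84/175) = 84.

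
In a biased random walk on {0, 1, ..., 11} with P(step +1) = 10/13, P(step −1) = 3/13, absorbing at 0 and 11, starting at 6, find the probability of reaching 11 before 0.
P(hit 11 before 0) = (1 − (3/10)^6) / (1 − (3/10)^11) = 14275300000/14285688979

Let u_k denote P(reach 11 before 0 | start at k). Boundary: u_0 = 0, u_11 = 1. Recurrence: u_k = 10/13·u_{k+1} + 3/13·u_{k-1} for 1 ≤ k ≤ 10. Try u_k = A + B·r^k with r = q/p = (3/13)/(10/13) = 3/10. Substitution satisfies the recurrence; boundary conditions give:
  u_k = (1 − r^k) / (1 − r^N) = (1 − (3/10)^6) / (1 − (3/10)^11) = 14275300000/14285688979.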